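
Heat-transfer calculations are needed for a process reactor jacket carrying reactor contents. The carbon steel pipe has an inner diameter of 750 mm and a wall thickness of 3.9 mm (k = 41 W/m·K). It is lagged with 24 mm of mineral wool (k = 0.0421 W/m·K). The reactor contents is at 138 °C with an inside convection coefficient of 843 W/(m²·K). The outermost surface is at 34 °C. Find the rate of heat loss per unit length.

Per-layer cylindrical resistances, series-summed:
R_inner film = 1/(h_i·2πr₁L) = 1/(843×2π×0.375×1) = 5.035×10^-4 K/W
R_carbon steel pipe wall = ln(378.9/375)/(2π×41×1) = 4.016×10^-5 K/W
R_mineral wool = ln(402.9/378.9)/(2π×0.0421×1) = 0.2322 K/W
R_total = 0.2327 K/W
Q = ΔT/R_total = 104/0.2327

q′ ≈ 447 W/m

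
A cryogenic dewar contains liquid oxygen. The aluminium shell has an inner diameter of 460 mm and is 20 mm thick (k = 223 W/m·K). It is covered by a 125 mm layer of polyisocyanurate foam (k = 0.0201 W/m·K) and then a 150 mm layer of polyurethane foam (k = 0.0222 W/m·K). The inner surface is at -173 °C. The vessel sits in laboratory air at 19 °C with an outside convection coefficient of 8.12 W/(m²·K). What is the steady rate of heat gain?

Q ≈ 23.9 W

Spherical conduction: R = (1/r_in − 1/r_out)/(4πk) per layer; series-sum.
R_aluminium shell = (1/0.23 − 1/0.25)/(4π×223) = 1.241×10^-4 K/W
R_polyisocyanurate foam = (1/0.25 − 1/0.375)/(4π×0.0201) = 5.279 K/W
R_polyurethane foam = (1/0.375 − 1/0.525)/(4π×0.0222) = 2.731 K/W
R_outer film = 1/(h·4πr_o²) = 1/(8.12×4π×0.525²) = 0.03556 K/W
R_total = 8.046 K/W
Q = ΔT/R_total = 192/8.046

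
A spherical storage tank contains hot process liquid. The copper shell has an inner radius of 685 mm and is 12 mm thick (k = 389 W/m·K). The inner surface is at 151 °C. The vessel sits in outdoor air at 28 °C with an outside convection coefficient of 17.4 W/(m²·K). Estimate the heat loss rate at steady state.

For a spherical shell R = (1/r₁ − 1/r₂)/(4πk); film R = 1/(h·4πr²). In series:
R_copper shell = (1/0.685 − 1/0.697)/(4π×389) = 5.142×10^-6 K/W
R_outer film = 1/(h·4πr_o²) = 1/(17.4×4π×0.697²) = 0.009414 K/W
R_total = 0.009419 K/W
Q = ΔT/R_total = 123/0.009419

Q ≈ 13100 W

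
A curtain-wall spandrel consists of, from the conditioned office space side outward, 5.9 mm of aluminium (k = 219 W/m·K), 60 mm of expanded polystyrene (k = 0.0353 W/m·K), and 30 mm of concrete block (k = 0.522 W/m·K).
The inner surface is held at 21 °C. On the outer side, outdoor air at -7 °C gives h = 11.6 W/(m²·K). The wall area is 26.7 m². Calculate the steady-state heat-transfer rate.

Treating each layer as a thermal resistance in series:
R_aluminium = L/(kA) = 0.0059/(219×26.7) = 1.009×10^-6 K/W
R_expanded polystyrene = L/(kA) = 0.06/(0.0353×26.7) = 0.06366 K/W
R_concrete block = L/(kA) = 0.03/(0.522×26.7) = 0.002152 K/W
R_outer film = 1/(h_o·A) = 1/(11.6×26.7) = 0.003229 K/W
R_total = 0.06904 K/W
Q = ΔT / R_total = 28 / 0.06904

Q ≈ 406 W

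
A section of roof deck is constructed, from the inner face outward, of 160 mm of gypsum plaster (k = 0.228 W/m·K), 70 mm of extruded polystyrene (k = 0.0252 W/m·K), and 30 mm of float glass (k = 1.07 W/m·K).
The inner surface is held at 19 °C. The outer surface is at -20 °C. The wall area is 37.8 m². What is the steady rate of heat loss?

Q ≈ 420 W

Treating each layer as a thermal resistance in series:
R_gypsum plaster = L/(kA) = 0.16/(0.228×37.8) = 0.01856 K/W
R_extruded polystyrene = L/(kA) = 0.07/(0.0252×37.8) = 0.07349 K/W
R_float glass = L/(kA) = 0.03/(1.07×37.8) = 7.417×10^-4 K/W
R_total = 0.09279 K/W
Q = ΔT / R_total = 39 / 0.09279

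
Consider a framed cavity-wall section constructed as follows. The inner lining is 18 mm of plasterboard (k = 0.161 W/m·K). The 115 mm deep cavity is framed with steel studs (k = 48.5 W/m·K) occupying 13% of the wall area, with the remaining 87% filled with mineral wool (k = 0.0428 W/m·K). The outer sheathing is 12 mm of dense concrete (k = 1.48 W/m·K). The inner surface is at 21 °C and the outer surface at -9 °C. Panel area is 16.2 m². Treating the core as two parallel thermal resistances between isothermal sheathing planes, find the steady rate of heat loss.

Sheathing layers in series; stud and cavity paths in parallel between them.
R_inner = 0.018/(0.161×16.2) = 0.006901 K/W
R_stud  = 0.115/(48.5×0.13×16.2) = 0.001126 K/W
R_cav   = 0.115/(0.0428×0.87×16.2) = 0.1906 K/W
1/R_core = 1/R_stud + 1/R_cav → R_core = 0.001119 K/W
R_outer = 0.012/(1.48×16.2) = 5.005×10^-4 K/W
R_total = 0.008521 K/W
Q = ΔT/R_total = 30/0.008521

Q ≈ 3520 W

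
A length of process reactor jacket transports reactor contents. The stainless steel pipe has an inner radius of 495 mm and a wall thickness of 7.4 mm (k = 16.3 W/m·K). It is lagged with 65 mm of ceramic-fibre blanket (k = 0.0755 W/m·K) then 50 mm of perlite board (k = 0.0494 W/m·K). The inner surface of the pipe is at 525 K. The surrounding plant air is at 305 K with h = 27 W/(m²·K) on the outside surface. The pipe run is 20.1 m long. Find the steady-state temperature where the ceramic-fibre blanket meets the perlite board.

T ≈ 420 K

Cylindrical conduction, so R = ln(r₂/r₁)/(2πkL) per layer, in series:
R_stainless steel pipe wall = ln(502.4/495)/(2π×16.3×20.1) = 7.208×10^-6 K/W
R_ceramic-fibre blanket = ln(567.4/502.4)/(2π×0.0755×20.1) = 0.01276 K/W
R_perlite board = ln(617.4/567.4)/(2π×0.0494×20.1) = 0.01354 K/W
R_outer film = 1/(h_o·2πr_oL) = 1/(27×2π×0.6174×20.1) = 4.75×10^-4 K/W
R_total = 0.02678 K/W
Q = ΔT/R_total = 220/0.02678
Q = 8220 W
T_interface = T_inner − Q·ΣR(inner→interface) = 525 − 8220×0.01277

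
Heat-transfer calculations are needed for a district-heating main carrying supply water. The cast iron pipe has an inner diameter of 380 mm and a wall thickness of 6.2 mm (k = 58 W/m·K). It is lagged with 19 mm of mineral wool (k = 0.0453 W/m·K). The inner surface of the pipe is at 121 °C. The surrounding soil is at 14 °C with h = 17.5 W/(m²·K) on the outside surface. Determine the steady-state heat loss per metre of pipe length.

Radial resistances (cylindrical: R_cond = ln(r_o/r_i)/(2πkL), R_conv = 1/(h·2πrL)):
R_cast iron pipe wall = ln(196.2/190)/(2π×58×1) = 8.811×10^-5 K/W
R_mineral wool = ln(215.2/196.2)/(2π×0.0453×1) = 0.3248 K/W
R_outer film = 1/(h_o·2πr_oL) = 1/(17.5×2π×0.2152×1) = 0.04226 K/W
R_total = 0.3671 K/W
Q = ΔT/R_total = 107/0.3671

q′ ≈ 291 W/m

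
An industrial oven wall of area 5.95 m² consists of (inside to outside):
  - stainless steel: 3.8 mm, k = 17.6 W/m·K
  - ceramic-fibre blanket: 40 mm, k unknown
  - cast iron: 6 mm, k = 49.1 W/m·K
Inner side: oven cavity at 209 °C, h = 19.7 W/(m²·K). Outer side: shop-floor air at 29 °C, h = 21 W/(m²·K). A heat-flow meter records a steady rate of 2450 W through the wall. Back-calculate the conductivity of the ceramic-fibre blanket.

k ≈ 0.118 W/(m·K)

Thermal resistances in series:
R_inner film = 1/(h_i·A) = 1/(19.7×5.95) = 0.008531 K/W
R_stainless steel = L/(kA) = 0.0038/(17.6×5.95) = 3.629×10^-5 K/W
R_cast iron = L/(kA) = 0.006/(49.1×5.95) = 2.054×10^-5 K/W
R_outer film = 1/(h_o·A) = 1/(21×5.95) = 0.008003 K/W
Sum of known resistances R_other = 0.01659 K/W
Total R = ΔT/Q = 180/2450 = 0.07347 K/W
R_ceramic-fibre blanket = R_total − R_other = 0.05688 K/W
k = L/(R·A) = 0.04/(0.05688×5.95)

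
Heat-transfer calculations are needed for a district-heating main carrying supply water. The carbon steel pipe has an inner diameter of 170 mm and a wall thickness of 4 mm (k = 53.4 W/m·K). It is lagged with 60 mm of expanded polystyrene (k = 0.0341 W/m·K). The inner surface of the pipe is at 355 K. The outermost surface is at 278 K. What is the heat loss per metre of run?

q′ ≈ 32 W/m

Radial resistances (cylindrical: R_cond = ln(r_o/r_i)/(2πkL), R_conv = 1/(h·2πrL)):
R_carbon steel pipe wall = ln(89/85)/(2π×53.4×1) = 1.371×10^-4 K/W
R_expanded polystyrene = ln(149/89)/(2π×0.0341×1) = 2.405 K/W
R_total = 2.405 K/W
Q = ΔT/R_total = 77/2.405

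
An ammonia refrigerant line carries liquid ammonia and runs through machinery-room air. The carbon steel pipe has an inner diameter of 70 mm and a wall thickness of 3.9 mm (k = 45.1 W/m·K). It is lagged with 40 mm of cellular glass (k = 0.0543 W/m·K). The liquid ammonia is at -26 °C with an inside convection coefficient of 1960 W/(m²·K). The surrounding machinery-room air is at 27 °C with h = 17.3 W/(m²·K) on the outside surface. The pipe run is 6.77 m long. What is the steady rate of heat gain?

Q ≈ 164 W

Radial resistances (cylindrical: R_cond = ln(r_o/r_i)/(2πkL), R_conv = 1/(h·2πrL)):
R_inner film = 1/(h_i·2πr₁L) = 1/(1960×2π×0.035×6.77) = 3.427×10^-4 K/W
R_carbon steel pipe wall = ln(38.9/35)/(2π×45.1×6.77) = 5.507×10^-5 K/W
R_cellular glass = ln(78.9/38.9)/(2π×0.0543×6.77) = 0.3062 K/W
R_outer film = 1/(h_o·2πr_oL) = 1/(17.3×2π×0.0789×6.77) = 0.01722 K/W
R_total = 0.3238 K/W
Q = ΔT/R_total = 53/0.3238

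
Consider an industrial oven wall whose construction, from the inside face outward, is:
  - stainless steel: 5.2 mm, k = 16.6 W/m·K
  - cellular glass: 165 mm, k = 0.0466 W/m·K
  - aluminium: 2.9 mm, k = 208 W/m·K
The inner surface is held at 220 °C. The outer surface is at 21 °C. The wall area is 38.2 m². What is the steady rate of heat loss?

Q ≈ 2150 W

Treating each layer as a thermal resistance in series:
R_stainless steel = L/(kA) = 0.0052/(16.6×38.2) = 8.2×10^-6 K/W
R_cellular glass = L/(kA) = 0.165/(0.0466×38.2) = 0.09269 K/W
R_aluminium = L/(kA) = 0.0029/(208×38.2) = 3.65×10^-7 K/W
R_total = 0.0927 K/W
Q = ΔT / R_total = 199 / 0.0927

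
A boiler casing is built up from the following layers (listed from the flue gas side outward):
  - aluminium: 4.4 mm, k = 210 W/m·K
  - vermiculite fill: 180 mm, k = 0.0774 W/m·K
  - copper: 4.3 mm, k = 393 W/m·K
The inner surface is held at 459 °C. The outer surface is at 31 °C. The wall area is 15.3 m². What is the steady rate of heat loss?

Using the resistance-network approach (series):
R_aluminium = L/(kA) = 0.0044/(210×15.3) = 1.369×10^-6 K/W
R_vermiculite fill = L/(kA) = 0.18/(0.0774×15.3) = 0.152 K/W
R_copper = L/(kA) = 0.0043/(393×15.3) = 7.151×10^-7 K/W
R_total = 0.152 K/W
Q = ΔT / R_total = 428 / 0.152

Q ≈ 2820 W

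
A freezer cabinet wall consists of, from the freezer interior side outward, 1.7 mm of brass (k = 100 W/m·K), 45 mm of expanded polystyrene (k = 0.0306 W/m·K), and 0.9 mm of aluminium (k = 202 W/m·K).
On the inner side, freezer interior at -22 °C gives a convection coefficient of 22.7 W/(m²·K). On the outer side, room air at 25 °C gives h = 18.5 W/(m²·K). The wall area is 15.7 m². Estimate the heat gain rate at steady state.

Series thermal resistances:
R_inner film = 1/(h_i·A) = 1/(22.7×15.7) = 0.002806 K/W
R_brass = L/(kA) = 0.0017/(100×15.7) = 1.083×10^-6 K/W
R_expanded polystyrene = L/(kA) = 0.045/(0.0306×15.7) = 0.09367 K/W
R_aluminium = L/(kA) = 0.0009/(202×15.7) = 2.838×10^-7 K/W
R_outer film = 1/(h_o·A) = 1/(18.5×15.7) = 0.003443 K/W
R_total = 0.09992 K/W
Q = ΔT / R_total = 47 / 0.09992

Q ≈ 470 W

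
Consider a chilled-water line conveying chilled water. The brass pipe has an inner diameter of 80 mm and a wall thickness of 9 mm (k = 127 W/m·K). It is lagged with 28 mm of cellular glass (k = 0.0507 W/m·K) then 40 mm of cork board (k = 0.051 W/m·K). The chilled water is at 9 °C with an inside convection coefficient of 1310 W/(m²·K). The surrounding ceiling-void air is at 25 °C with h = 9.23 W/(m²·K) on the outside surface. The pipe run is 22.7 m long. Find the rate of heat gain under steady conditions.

Cylindrical conduction, so R = ln(r₂/r₁)/(2πkL) per layer, in series:
R_inner film = 1/(h_i·2πr₁L) = 1/(1310×2π×0.04×22.7) = 1.338×10^-4 K/W
R_brass pipe wall = ln(49/40)/(2π×127×22.7) = 1.12×10^-5 K/W
R_cellular glass = ln(77/49)/(2π×0.0507×22.7) = 0.0625 K/W
R_cork board = ln(117/77)/(2π×0.051×22.7) = 0.05752 K/W
R_outer film = 1/(h_o·2πr_oL) = 1/(9.23×2π×0.117×22.7) = 0.006492 K/W
R_total = 0.1267 K/W
Q = ΔT/R_total = 16/0.1267

Q ≈ 126 W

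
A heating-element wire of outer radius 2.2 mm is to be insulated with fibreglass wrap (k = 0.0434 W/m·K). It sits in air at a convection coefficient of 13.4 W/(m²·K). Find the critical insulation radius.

For a cylinder r_cr = k/h = 0.0434/13.4
r_cr = 3.24 mm; since the bare radius (2.2 mm) is below r_cr, adding a thin layer of insulation will *increase* heat loss.

r_cr ≈ 3.24 mm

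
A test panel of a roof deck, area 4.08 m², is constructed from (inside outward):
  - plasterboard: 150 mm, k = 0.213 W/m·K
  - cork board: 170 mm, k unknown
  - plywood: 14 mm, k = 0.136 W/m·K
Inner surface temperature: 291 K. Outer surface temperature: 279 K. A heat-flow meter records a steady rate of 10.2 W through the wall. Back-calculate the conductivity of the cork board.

Model the wall as resistances in series:
R_plasterboard = L/(kA) = 0.15/(0.213×4.08) = 0.1726 K/W
R_plywood = L/(kA) = 0.014/(0.136×4.08) = 0.02523 K/W
Sum of known resistances R_other = 0.1978 K/W
Total R = ΔT/Q = 12/10.2 = 1.176 K/W
R_cork board = R_total − R_other = 0.9786 K/W
k = L/(R·A) = 0.17/(0.9786×4.08)

k ≈ 0.0426 W/(m·K)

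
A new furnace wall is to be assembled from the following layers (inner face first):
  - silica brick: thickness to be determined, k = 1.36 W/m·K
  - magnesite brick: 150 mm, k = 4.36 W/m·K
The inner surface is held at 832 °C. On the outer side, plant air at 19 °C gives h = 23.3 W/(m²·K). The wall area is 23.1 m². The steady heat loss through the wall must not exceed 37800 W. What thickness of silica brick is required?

Series thermal resistances:
R_magnesite brick = L/(kA) = 0.15/(4.36×23.1) = 0.001489 K/W
R_outer film = 1/(h_o·A) = 1/(23.3×23.1) = 0.001858 K/W
Sum of the known resistances R_other = 0.003347 K/W
Required total resistance R_tot = ΔT/Q_allow = 813/37800 = 0.02151 K/W
R_silica brick = R_tot − R_other = 0.01816 K/W
L = R·k·A = 0.01816×1.36×23.1

L ≈ 571 mm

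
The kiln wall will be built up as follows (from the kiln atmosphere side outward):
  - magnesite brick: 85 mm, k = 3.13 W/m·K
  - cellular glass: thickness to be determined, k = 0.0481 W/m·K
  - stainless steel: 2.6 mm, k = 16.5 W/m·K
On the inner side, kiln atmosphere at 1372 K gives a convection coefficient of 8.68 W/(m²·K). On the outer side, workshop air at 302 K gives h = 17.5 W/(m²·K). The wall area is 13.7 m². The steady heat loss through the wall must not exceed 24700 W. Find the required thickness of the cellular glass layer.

L ≈ 18.9 mm

Treating each layer as a thermal resistance in series:
R_inner film = 1/(h_i·A) = 1/(8.68×13.7) = 0.008409 K/W
R_magnesite brick = L/(kA) = 0.085/(3.13×13.7) = 0.001982 K/W
R_stainless steel = L/(kA) = 0.0026/(16.5×13.7) = 1.15×10^-5 K/W
R_outer film = 1/(h_o·A) = 1/(17.5×13.7) = 0.004171 K/W
Sum of the known resistances R_other = 0.01457 K/W
Required total resistance R_tot = ΔT/Q_allow = 1070/24700 = 0.04332 K/W
R_cellular glass = R_tot − R_other = 0.02875 K/W
L = R·k·A = 0.02875×0.0481×13.7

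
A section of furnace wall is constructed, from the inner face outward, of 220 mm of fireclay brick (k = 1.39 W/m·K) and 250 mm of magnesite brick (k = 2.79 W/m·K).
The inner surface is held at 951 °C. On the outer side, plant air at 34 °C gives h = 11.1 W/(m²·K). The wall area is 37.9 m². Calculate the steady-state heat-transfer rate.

Treating each layer as a thermal resistance in series:
R_fireclay brick = L/(kA) = 0.22/(1.39×37.9) = 0.004176 K/W
R_magnesite brick = L/(kA) = 0.25/(2.79×37.9) = 0.002364 K/W
R_outer film = 1/(h_o·A) = 1/(11.1×37.9) = 0.002377 K/W
R_total = 0.008917 K/W
Q = ΔT / R_total = 917 / 0.008917

Q ≈ 103000 W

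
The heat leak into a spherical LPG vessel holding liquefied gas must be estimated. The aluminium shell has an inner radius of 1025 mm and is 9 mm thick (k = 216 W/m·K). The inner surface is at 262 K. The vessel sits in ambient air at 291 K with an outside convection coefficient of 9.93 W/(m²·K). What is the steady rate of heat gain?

Q ≈ 3870 W

Spherical conduction: R = (1/r_in − 1/r_out)/(4πk) per layer; series-sum.
R_aluminium shell = (1/1.025 − 1/1.034)/(4π×216) = 3.128×10^-6 K/W
R_outer film = 1/(h·4πr_o²) = 1/(9.93×4π×1.034²) = 0.007495 K/W
R_total = 0.007499 K/W
Q = ΔT/R_total = 29/0.007499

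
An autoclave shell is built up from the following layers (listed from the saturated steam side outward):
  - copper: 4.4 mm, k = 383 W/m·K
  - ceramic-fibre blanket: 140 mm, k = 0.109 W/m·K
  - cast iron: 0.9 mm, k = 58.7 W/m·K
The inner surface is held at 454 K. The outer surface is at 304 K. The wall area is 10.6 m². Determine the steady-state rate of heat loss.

Q ≈ 1240 W

Series thermal resistances:
R_copper = L/(kA) = 0.0044/(383×10.6) = 1.084×10^-6 K/W
R_ceramic-fibre blanket = L/(kA) = 0.14/(0.109×10.6) = 0.1212 K/W
R_cast iron = L/(kA) = 0.0009/(58.7×10.6) = 1.446×10^-6 K/W
R_total = 0.1212 K/W
Q = ΔT / R_total = 150 / 0.1212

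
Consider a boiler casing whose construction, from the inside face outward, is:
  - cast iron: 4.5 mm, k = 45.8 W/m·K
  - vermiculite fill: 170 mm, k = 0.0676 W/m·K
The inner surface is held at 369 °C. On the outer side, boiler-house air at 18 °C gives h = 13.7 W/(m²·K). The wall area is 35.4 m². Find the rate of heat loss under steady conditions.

Using the resistance-network approach (series):
R_cast iron = L/(kA) = 0.0045/(45.8×35.4) = 2.776×10^-6 K/W
R_vermiculite fill = L/(kA) = 0.17/(0.0676×35.4) = 0.07104 K/W
R_outer film = 1/(h_o·A) = 1/(13.7×35.4) = 0.002062 K/W
R_total = 0.0731 K/W
Q = ΔT / R_total = 351 / 0.0731

Q ≈ 4800 W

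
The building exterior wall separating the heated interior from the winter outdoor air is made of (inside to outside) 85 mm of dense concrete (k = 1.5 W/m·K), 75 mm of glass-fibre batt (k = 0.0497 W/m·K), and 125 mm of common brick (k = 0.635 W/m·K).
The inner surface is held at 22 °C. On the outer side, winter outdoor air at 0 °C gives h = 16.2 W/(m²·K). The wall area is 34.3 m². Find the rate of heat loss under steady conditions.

Q ≈ 414 W

Model the wall as resistances in series:
R_dense concrete = L/(kA) = 0.085/(1.5×34.3) = 0.001652 K/W
R_glass-fibre batt = L/(kA) = 0.075/(0.0497×34.3) = 0.044 K/W
R_common brick = L/(kA) = 0.125/(0.635×34.3) = 0.005739 K/W
R_outer film = 1/(h_o·A) = 1/(16.2×34.3) = 0.0018 K/W
R_total = 0.05319 K/W
Q = ΔT / R_total = 22 / 0.05319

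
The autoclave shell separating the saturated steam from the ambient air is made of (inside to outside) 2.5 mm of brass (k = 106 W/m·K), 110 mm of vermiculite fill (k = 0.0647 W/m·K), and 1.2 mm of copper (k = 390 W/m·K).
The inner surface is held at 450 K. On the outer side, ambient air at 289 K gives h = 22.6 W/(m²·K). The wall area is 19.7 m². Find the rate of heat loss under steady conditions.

Q ≈ 1820 W

Treating each layer as a thermal resistance in series:
R_brass = L/(kA) = 0.0025/(106×19.7) = 1.197×10^-6 K/W
R_vermiculite fill = L/(kA) = 0.11/(0.0647×19.7) = 0.0863 K/W
R_copper = L/(kA) = 0.0012/(390×19.7) = 1.562×10^-7 K/W
R_outer film = 1/(h_o·A) = 1/(22.6×19.7) = 0.002246 K/W
R_total = 0.08855 K/W
Q = ΔT / R_total = 161 / 0.08855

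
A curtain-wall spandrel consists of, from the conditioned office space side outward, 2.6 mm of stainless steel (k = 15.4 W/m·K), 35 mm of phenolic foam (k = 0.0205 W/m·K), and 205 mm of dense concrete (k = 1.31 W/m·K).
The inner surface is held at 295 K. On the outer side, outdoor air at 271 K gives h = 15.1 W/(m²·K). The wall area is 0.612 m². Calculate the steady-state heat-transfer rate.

Q ≈ 7.61 W

Using the resistance-network approach (series):
R_stainless steel = L/(kA) = 0.0026/(15.4×0.612) = 2.759×10^-4 K/W
R_phenolic foam = L/(kA) = 0.035/(0.0205×0.612) = 2.79 K/W
R_dense concrete = L/(kA) = 0.205/(1.31×0.612) = 0.2557 K/W
R_outer film = 1/(h_o·A) = 1/(15.1×0.612) = 0.1082 K/W
R_total = 3.154 K/W
Q = ΔT / R_total = 24 / 3.154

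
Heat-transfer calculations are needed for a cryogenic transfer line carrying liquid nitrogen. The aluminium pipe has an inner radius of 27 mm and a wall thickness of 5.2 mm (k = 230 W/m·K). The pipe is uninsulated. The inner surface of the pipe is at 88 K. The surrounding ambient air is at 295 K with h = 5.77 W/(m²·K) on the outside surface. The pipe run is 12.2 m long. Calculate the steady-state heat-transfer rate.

Q ≈ 2950 W

Per-layer cylindrical resistances, series-summed:
R_aluminium pipe wall = ln(32.2/27)/(2π×230×12.2) = 9.99×10^-6 K/W
R_outer film = 1/(h_o·2πr_oL) = 1/(5.77×2π×0.0322×12.2) = 0.07021 K/W
R_total = 0.07022 K/W
Q = ΔT/R_total = 207/0.07022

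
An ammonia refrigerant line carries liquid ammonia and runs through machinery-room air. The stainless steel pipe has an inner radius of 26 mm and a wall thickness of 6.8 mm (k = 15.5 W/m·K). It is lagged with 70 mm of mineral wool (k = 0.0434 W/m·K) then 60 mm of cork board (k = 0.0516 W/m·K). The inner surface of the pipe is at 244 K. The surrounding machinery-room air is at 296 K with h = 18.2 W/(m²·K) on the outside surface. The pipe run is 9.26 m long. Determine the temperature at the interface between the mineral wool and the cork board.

Radial resistances (cylindrical: R_cond = ln(r_o/r_i)/(2πkL), R_conv = 1/(h·2πrL)):
R_stainless steel pipe wall = ln(32.8/26)/(2π×15.5×9.26) = 2.576×10^-4 K/W
R_mineral wool = ln(102.8/32.8)/(2π×0.0434×9.26) = 0.4524 K/W
R_cork board = ln(162.8/102.8)/(2π×0.0516×9.26) = 0.1531 K/W
R_outer film = 1/(h_o·2πr_oL) = 1/(18.2×2π×0.1628×9.26) = 0.005801 K/W
R_total = 0.6116 K/W
Q = ΔT/R_total = 52/0.6116
Q = 85 W
T_interface = T_inner + Q·ΣR(inner→interface) = 244 + 85×0.4527

T ≈ 282 K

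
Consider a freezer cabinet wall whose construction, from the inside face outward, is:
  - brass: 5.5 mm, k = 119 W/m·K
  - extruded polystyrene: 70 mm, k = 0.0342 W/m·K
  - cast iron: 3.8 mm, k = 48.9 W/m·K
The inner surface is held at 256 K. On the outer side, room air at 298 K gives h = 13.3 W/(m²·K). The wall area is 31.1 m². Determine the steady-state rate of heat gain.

Q ≈ 616 W

Thermal resistances in series:
R_brass = L/(kA) = 0.0055/(119×31.1) = 1.486×10^-6 K/W
R_extruded polystyrene = L/(kA) = 0.07/(0.0342×31.1) = 0.06581 K/W
R_cast iron = L/(kA) = 0.0038/(48.9×31.1) = 2.499×10^-6 K/W
R_outer film = 1/(h_o·A) = 1/(13.3×31.1) = 0.002418 K/W
R_total = 0.06823 K/W
Q = ΔT / R_total = 42 / 0.06823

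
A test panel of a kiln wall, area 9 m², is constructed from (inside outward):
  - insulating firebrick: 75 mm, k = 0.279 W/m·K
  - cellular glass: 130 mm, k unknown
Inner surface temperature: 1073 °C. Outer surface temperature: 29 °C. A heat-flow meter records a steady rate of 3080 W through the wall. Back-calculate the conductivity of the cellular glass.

Treating each layer as a thermal resistance in series:
R_insulating firebrick = L/(kA) = 0.075/(0.279×9) = 0.02987 K/W
Sum of known resistances R_other = 0.02987 K/W
Total R = ΔT/Q = 1044/3080 = 0.339 K/W
R_cellular glass = R_total − R_other = 0.3091 K/W
k = L/(R·A) = 0.13/(0.3091×9)

k ≈ 0.0467 W/(m·K)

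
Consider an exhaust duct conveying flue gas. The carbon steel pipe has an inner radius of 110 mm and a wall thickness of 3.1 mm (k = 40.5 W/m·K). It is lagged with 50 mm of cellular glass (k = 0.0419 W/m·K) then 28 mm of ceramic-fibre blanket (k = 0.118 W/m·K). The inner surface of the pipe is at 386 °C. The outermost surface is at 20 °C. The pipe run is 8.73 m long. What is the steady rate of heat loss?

Per-layer cylindrical resistances, series-summed:
R_carbon steel pipe wall = ln(113.1/110)/(2π×40.5×8.73) = 1.251×10^-5 K/W
R_cellular glass = ln(163.1/113.1)/(2π×0.0419×8.73) = 0.1593 K/W
R_ceramic-fibre blanket = ln(191.1/163.1)/(2π×0.118×8.73) = 0.02448 K/W
R_total = 0.1838 K/W
Q = ΔT/R_total = 366/0.1838

Q ≈ 1990 W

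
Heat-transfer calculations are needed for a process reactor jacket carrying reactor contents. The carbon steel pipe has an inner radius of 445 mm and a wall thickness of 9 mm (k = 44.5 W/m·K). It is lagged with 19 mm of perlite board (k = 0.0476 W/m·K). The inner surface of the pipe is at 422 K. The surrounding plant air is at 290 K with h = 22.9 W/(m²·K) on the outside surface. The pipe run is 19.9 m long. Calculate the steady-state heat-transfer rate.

Q ≈ 17300 W

Per-layer cylindrical resistances, series-summed:
R_carbon steel pipe wall = ln(454/445)/(2π×44.5×19.9) = 3.599×10^-6 K/W
R_perlite board = ln(473/454)/(2π×0.0476×19.9) = 0.006889 K/W
R_outer film = 1/(h_o·2πr_oL) = 1/(22.9×2π×0.473×19.9) = 7.384×10^-4 K/W
R_total = 0.00763 K/W
Q = ΔT/R_total = 132/0.00763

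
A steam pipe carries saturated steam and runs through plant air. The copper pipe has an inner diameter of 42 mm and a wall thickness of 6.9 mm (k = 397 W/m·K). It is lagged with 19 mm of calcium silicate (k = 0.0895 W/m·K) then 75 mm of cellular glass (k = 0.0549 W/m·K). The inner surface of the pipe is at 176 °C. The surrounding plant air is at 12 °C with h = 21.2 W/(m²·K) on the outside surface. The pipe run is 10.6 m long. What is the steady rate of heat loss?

Q ≈ 463 W

Per-layer cylindrical resistances, series-summed:
R_copper pipe wall = ln(27.9/21)/(2π×397×10.6) = 1.074×10^-5 K/W
R_calcium silicate = ln(46.9/27.9)/(2π×0.0895×10.6) = 0.08713 K/W
R_cellular glass = ln(121.9/46.9)/(2π×0.0549×10.6) = 0.2612 K/W
R_outer film = 1/(h_o·2πr_oL) = 1/(21.2×2π×0.1219×10.6) = 0.00581 K/W
R_total = 0.3542 K/W
Q = ΔT/R_total = 164/0.3542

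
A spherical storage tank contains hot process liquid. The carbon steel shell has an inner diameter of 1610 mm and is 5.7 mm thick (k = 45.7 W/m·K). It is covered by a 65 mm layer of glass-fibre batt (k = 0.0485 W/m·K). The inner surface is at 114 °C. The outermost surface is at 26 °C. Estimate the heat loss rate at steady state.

Q ≈ 586 W

Spherical conduction: R = (1/r_in − 1/r_out)/(4πk) per layer; series-sum.
R_carbon steel shell = (1/0.805 − 1/0.8107)/(4π×45.7) = 1.521×10^-5 K/W
R_glass-fibre batt = (1/0.8107 − 1/0.8757)/(4π×0.0485) = 0.1502 K/W
R_total = 0.1502 K/W
Q = ΔT/R_total = 88/0.1502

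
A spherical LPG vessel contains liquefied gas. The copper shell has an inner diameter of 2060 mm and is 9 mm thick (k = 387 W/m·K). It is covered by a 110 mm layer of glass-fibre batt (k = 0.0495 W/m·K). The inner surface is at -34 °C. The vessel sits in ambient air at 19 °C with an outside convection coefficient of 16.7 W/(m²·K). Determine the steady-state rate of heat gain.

Radial (spherical) resistances in series:
R_copper shell = (1/1.03 − 1/1.039)/(4π×387) = 1.729×10^-6 K/W
R_glass-fibre batt = (1/1.039 − 1/1.149)/(4π×0.0495) = 0.1481 K/W
R_outer film = 1/(h·4πr_o²) = 1/(16.7×4π×1.149²) = 0.003609 K/W
R_total = 0.1517 K/W
Q = ΔT/R_total = 53/0.1517

Q ≈ 349 W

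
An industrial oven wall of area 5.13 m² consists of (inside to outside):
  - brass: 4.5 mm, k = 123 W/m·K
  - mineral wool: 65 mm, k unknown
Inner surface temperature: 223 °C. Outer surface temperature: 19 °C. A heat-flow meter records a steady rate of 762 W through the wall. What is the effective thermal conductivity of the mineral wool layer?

Thermal resistances in series:
R_brass = L/(kA) = 0.0045/(123×5.13) = 7.132×10^-6 K/W
Sum of known resistances R_other = 7.132×10^-6 K/W
Total R = ΔT/Q = 204/762 = 0.2677 K/W
R_mineral wool = R_total − R_other = 0.2677 K/W
k = L/(R·A) = 0.065/(0.2677×5.13)

k ≈ 0.0473 W/(m·K)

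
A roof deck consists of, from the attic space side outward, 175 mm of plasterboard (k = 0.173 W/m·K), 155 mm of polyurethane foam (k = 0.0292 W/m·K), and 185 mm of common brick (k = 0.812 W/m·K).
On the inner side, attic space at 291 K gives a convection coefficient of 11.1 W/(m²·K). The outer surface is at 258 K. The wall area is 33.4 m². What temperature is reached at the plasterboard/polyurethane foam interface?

Series thermal resistances:
R_inner film = 1/(h_i·A) = 1/(11.1×33.4) = 0.002697 K/W
R_plasterboard = L/(kA) = 0.175/(0.173×33.4) = 0.03029 K/W
R_polyurethane foam = L/(kA) = 0.155/(0.0292×33.4) = 0.1589 K/W
R_common brick = L/(kA) = 0.185/(0.812×33.4) = 0.006821 K/W
R_total = 0.1987 K/W;  Q = ΔT/R_total = 33/0.1987 = 166.1 W
T_interface = T_inner − Q·ΣR(inner→interface) = 291 − 166×0.03298

T ≈ 286 K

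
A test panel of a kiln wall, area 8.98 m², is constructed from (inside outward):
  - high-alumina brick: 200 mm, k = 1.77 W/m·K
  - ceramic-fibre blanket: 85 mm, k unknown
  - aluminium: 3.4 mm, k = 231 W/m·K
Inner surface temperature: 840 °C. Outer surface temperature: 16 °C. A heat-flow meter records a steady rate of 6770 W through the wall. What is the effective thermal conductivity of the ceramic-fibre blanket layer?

Using the resistance-network approach (series):
R_high-alumina brick = L/(kA) = 0.2/(1.77×8.98) = 0.01258 K/W
R_aluminium = L/(kA) = 0.0034/(231×8.98) = 1.639×10^-6 K/W
Sum of known resistances R_other = 0.01258 K/W
Total R = ΔT/Q = 824/6770 = 0.1217 K/W
R_ceramic-fibre blanket = R_total − R_other = 0.1091 K/W
k = L/(R·A) = 0.085/(0.1091×8.98)

k ≈ 0.0867 W/(m·K)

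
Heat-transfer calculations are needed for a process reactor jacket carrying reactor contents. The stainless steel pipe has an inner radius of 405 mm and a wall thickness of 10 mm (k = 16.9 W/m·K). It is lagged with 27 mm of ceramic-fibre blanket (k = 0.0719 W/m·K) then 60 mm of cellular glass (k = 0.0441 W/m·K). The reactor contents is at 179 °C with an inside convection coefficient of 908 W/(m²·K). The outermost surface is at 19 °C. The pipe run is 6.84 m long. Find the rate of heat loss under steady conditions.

Q ≈ 1830 W

Radial resistances (cylindrical: R_cond = ln(r_o/r_i)/(2πkL), R_conv = 1/(h·2πrL)):
R_inner film = 1/(h_i·2πr₁L) = 1/(908×2π×0.405×6.84) = 6.327×10^-5 K/W
R_stainless steel pipe wall = ln(415/405)/(2π×16.9×6.84) = 3.358×10^-5 K/W
R_ceramic-fibre blanket = ln(442/415)/(2π×0.0719×6.84) = 0.0204 K/W
R_cellular glass = ln(502/442)/(2π×0.0441×6.84) = 0.06716 K/W
R_total = 0.08766 K/W
Q = ΔT/R_total = 160/0.08766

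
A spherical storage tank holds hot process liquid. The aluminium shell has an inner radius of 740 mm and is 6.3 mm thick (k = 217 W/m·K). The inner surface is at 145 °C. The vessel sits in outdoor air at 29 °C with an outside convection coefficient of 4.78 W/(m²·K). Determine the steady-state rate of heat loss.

Q ≈ 3880 W

Radial (spherical) resistances in series:
R_aluminium shell = (1/0.74 − 1/0.7463)/(4π×217) = 4.183×10^-6 K/W
R_outer film = 1/(h·4πr_o²) = 1/(4.78×4π×0.7463²) = 0.02989 K/W
R_total = 0.02989 K/W
Q = ΔT/R_total = 116/0.02989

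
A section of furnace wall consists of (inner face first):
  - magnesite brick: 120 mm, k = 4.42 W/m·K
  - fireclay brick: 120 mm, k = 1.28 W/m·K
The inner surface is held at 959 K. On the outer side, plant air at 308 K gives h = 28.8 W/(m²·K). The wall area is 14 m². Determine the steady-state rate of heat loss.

Treating each layer as a thermal resistance in series:
R_magnesite brick = L/(kA) = 0.12/(4.42×14) = 0.001939 K/W
R_fireclay brick = L/(kA) = 0.12/(1.28×14) = 0.006696 K/W
R_outer film = 1/(h_o·A) = 1/(28.8×14) = 0.00248 K/W
R_total = 0.01112 K/W
Q = ΔT / R_total = 651 / 0.01112

Q ≈ 58600 W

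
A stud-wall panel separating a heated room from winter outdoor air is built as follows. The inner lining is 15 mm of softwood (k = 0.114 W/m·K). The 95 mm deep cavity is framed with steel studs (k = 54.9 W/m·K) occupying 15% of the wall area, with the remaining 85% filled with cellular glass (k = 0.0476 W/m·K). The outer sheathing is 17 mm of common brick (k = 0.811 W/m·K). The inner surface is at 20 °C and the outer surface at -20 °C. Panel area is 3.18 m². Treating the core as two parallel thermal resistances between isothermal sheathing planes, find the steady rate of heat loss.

Sheathing layers in series; stud and cavity paths in parallel between them.
R_inner = 0.015/(0.114×3.18) = 0.04138 K/W
R_stud  = 0.095/(54.9×0.15×3.18) = 0.003628 K/W
R_cav   = 0.095/(0.0476×0.85×3.18) = 0.7384 K/W
1/R_core = 1/R_stud + 1/R_cav → R_core = 0.00361 K/W
R_outer = 0.017/(0.811×3.18) = 0.006592 K/W
R_total = 0.05158 K/W
Q = ΔT/R_total = 40/0.05158

Q ≈ 776 W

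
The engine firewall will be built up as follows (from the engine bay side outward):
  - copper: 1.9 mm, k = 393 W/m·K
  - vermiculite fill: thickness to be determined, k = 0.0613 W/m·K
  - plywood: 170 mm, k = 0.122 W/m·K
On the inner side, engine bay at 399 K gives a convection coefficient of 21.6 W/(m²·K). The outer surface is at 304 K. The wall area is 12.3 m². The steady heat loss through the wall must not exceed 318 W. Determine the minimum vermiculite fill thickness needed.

Model the wall as resistances in series:
R_inner film = 1/(h_i·A) = 1/(21.6×12.3) = 0.003764 K/W
R_copper = L/(kA) = 0.0019/(393×12.3) = 3.931×10^-7 K/W
R_plywood = L/(kA) = 0.17/(0.122×12.3) = 0.1133 K/W
Sum of the known resistances R_other = 0.1171 K/W
Required total resistance R_tot = ΔT/Q_allow = 95/318 = 0.2987 K/W
R_vermiculite fill = R_tot − R_other = 0.1817 K/W
L = R·k·A = 0.1817×0.0613×12.3

L ≈ 137 mm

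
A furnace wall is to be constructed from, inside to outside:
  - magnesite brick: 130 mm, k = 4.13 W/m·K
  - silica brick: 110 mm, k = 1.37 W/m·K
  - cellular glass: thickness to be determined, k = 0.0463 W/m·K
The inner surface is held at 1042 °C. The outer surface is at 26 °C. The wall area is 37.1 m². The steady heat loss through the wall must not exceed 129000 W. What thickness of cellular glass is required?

Treating each layer as a thermal resistance in series:
R_magnesite brick = L/(kA) = 0.13/(4.13×37.1) = 8.484×10^-4 K/W
R_silica brick = L/(kA) = 0.11/(1.37×37.1) = 0.002164 K/W
Sum of the known resistances R_other = 0.003013 K/W
Required total resistance R_tot = ΔT/Q_allow = 1016/129000 = 0.007876 K/W
R_cellular glass = R_tot − R_other = 0.004863 K/W
L = R·k·A = 0.004863×0.0463×37.1

L ≈ 8.35 mm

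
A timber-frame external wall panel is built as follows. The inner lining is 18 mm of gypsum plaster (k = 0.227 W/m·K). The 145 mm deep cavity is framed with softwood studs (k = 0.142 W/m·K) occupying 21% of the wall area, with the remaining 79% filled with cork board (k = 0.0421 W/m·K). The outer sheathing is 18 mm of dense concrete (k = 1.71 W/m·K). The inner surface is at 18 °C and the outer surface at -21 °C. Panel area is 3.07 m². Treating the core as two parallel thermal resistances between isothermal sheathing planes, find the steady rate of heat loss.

Q ≈ 50.1 W

Sheathing layers in series; stud and cavity paths in parallel between them.
R_inner = 0.018/(0.227×3.07) = 0.02583 K/W
R_stud  = 0.145/(0.142×0.21×3.07) = 1.584 K/W
R_cav   = 0.145/(0.0421×0.79×3.07) = 1.42 K/W
1/R_core = 1/R_stud + 1/R_cav → R_core = 0.7488 K/W
R_outer = 0.018/(1.71×3.07) = 0.003429 K/W
R_total = 0.778 K/W
Q = ΔT/R_total = 39/0.778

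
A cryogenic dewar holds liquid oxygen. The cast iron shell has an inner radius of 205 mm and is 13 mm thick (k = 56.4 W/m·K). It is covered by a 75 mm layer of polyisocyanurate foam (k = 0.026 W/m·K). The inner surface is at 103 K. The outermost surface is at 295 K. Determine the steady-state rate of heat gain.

Spherical conduction: R = (1/r_in − 1/r_out)/(4πk) per layer; series-sum.
R_cast iron shell = (1/0.205 − 1/0.218)/(4π×56.4) = 4.104×10^-4 K/W
R_polyisocyanurate foam = (1/0.218 − 1/0.293)/(4π×0.026) = 3.594 K/W
R_total = 3.594 K/W
Q = ΔT/R_total = 192/3.594

Q ≈ 53.4 W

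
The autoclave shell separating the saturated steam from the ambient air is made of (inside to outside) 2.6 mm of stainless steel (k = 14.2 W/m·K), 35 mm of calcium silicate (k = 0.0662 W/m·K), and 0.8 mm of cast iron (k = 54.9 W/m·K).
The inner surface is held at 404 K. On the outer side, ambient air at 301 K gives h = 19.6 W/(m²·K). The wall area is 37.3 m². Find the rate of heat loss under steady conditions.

Q ≈ 6620 W

Series thermal resistances:
R_stainless steel = L/(kA) = 0.0026/(14.2×37.3) = 4.909×10^-6 K/W
R_calcium silicate = L/(kA) = 0.035/(0.0662×37.3) = 0.01417 K/W
R_cast iron = L/(kA) = 0.0008/(54.9×37.3) = 3.907×10^-7 K/W
R_outer film = 1/(h_o·A) = 1/(19.6×37.3) = 0.001368 K/W
R_total = 0.01555 K/W
Q = ΔT / R_total = 103 / 0.01555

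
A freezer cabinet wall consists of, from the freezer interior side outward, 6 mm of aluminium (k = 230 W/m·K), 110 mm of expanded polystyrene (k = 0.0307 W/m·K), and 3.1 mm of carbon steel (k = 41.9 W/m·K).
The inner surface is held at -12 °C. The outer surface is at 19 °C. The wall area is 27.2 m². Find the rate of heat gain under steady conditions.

Treating each layer as a thermal resistance in series:
R_aluminium = L/(kA) = 0.006/(230×27.2) = 9.591×10^-7 K/W
R_expanded polystyrene = L/(kA) = 0.11/(0.0307×27.2) = 0.1317 K/W
R_carbon steel = L/(kA) = 0.0031/(41.9×27.2) = 2.72×10^-6 K/W
R_total = 0.1317 K/W
Q = ΔT / R_total = 31 / 0.1317

Q ≈ 235 W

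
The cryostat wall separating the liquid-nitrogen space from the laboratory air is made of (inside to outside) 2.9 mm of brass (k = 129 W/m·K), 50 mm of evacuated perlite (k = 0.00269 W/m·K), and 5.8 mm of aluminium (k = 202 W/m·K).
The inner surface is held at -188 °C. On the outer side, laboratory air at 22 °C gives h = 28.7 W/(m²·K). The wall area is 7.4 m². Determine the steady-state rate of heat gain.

Model the wall as resistances in series:
R_brass = L/(kA) = 0.0029/(129×7.4) = 3.038×10^-6 K/W
R_evacuated perlite = L/(kA) = 0.05/(0.00269×7.4) = 2.512 K/W
R_aluminium = L/(kA) = 0.0058/(202×7.4) = 3.88×10^-6 K/W
R_outer film = 1/(h_o·A) = 1/(28.7×7.4) = 0.004709 K/W
R_total = 2.517 K/W
Q = ΔT / R_total = 210 / 2.517

Q ≈ 83.4 W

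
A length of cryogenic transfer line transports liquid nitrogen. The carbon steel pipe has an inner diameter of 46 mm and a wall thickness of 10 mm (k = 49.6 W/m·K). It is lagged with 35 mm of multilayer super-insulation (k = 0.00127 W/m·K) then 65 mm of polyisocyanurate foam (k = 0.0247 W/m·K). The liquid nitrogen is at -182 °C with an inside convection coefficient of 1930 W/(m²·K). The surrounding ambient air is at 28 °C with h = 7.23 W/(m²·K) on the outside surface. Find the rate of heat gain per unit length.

q′ ≈ 2.21 W/m

Cylindrical conduction, so R = ln(r₂/r₁)/(2πkL) per layer, in series:
R_inner film = 1/(h_i·2πr₁L) = 1/(1930×2π×0.023×1) = 0.003585 K/W
R_carbon steel pipe wall = ln(33/23)/(2π×49.6×1) = 0.001158 K/W
R_multilayer super-insulation = ln(68/33)/(2π×0.00127×1) = 90.61 K/W
R_polyisocyanurate foam = ln(133/68)/(2π×0.0247×1) = 4.323 K/W
R_outer film = 1/(h_o·2πr_oL) = 1/(7.23×2π×0.133×1) = 0.1655 K/W
R_total = 95.1 K/W
Q = ΔT/R_total = 210/95.1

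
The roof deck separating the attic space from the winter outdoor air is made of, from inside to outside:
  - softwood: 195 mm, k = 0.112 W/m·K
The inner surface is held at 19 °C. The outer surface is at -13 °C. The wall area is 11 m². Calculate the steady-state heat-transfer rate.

Thermal resistances in series:
R_softwood = L/(kA) = 0.195/(0.112×11) = 0.1583 K/W
R_total = 0.1583 K/W
Q = ΔT / R_total = 32 / 0.1583

Q ≈ 202 W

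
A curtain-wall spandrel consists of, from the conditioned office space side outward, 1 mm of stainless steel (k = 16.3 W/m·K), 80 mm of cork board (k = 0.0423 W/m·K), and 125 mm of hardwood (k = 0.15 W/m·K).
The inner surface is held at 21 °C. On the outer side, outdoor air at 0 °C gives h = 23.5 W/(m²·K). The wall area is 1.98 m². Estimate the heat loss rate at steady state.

Q ≈ 15 W

Treating each layer as a thermal resistance in series:
R_stainless steel = L/(kA) = 0.001/(16.3×1.98) = 3.098×10^-5 K/W
R_cork board = L/(kA) = 0.08/(0.0423×1.98) = 0.9552 K/W
R_hardwood = L/(kA) = 0.125/(0.15×1.98) = 0.4209 K/W
R_outer film = 1/(h_o·A) = 1/(23.5×1.98) = 0.02149 K/W
R_total = 1.398 K/W
Q = ΔT / R_total = 21 / 1.398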